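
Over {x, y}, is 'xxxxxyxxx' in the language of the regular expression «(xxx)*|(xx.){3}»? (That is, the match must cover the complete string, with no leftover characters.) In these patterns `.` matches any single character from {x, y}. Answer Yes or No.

Yes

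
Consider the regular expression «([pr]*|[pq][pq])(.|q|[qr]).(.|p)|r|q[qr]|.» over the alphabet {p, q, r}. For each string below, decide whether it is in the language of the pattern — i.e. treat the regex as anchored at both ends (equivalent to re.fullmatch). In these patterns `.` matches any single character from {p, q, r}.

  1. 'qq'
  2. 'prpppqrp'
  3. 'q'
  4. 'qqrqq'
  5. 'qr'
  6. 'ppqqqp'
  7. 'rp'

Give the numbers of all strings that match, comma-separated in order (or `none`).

1 → match
2 → match
3 → match
4 → match
5 → match
6 → no match
7 → no match

1, 2, 3, 4, 5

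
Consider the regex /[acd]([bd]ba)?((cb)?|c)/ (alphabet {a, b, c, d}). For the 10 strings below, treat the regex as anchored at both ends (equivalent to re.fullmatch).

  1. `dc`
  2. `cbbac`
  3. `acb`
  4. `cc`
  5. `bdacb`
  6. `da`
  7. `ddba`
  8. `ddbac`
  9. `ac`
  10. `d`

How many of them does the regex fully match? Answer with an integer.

1 → match
2 → match
3 → match
4 → match
5 → no match
6 → no match
7 → match
8 → match
9 → match
10 → match
Total matched: 8

8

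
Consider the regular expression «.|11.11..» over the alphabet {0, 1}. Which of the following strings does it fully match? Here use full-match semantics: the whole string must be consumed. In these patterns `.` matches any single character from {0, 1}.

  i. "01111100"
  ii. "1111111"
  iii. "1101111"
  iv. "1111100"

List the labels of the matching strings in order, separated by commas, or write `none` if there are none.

ii, iii, iv

i. "01111100" → no match
ii. "1111111" → match
iii. "1101111" → match
iv. "1111100" → match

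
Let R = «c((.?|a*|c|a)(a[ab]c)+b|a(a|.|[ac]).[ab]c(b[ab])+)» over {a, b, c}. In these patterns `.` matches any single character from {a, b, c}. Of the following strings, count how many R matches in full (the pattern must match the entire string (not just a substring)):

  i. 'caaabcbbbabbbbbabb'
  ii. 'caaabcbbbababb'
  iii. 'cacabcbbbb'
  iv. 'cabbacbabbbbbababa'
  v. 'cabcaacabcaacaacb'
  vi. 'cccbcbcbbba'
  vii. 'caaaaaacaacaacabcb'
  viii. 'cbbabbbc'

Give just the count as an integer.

i → match
ii → match
iii → match
iv → match
v → match
vi → no match
vii → match
viii → no match
Total matched: 6

6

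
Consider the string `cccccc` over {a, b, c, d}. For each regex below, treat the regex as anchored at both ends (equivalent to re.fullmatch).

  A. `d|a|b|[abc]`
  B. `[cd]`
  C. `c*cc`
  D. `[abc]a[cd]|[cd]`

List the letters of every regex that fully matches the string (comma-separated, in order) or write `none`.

A → no match
B → no match
C → match
D → no match

C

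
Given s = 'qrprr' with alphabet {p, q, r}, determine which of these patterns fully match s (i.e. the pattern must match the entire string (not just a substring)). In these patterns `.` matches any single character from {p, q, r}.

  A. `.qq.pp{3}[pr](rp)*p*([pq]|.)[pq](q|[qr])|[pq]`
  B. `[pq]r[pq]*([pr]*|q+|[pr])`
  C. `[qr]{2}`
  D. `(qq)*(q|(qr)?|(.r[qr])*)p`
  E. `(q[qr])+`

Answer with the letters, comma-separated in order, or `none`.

B

A → no match
B → match
C → no match
D → no match — must end with 'p'
E → no match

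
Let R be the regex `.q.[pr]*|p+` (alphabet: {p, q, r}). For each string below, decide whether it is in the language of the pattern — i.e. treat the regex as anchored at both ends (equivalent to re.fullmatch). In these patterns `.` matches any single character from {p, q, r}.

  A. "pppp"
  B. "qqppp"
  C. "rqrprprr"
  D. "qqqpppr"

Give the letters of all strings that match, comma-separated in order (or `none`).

A, B, C, D

A → match
B → match
C → match
D → match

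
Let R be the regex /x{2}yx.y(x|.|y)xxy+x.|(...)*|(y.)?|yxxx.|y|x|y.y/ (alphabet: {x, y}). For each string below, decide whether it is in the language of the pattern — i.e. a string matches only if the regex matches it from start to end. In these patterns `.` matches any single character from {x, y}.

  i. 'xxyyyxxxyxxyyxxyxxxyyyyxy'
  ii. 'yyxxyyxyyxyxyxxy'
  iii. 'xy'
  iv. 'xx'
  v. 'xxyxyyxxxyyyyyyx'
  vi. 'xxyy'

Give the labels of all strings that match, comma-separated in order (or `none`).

none

i → no match
ii → no match
iii → no match
iv → no match
v → no match
vi → no match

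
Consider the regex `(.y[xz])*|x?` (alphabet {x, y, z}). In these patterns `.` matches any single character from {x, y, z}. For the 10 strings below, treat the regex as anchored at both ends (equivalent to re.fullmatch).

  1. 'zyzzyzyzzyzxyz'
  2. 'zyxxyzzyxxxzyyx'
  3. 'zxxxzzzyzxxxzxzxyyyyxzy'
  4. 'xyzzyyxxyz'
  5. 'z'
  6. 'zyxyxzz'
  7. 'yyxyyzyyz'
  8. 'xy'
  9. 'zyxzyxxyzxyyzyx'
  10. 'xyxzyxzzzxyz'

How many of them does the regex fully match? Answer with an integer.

1 → no match
2 → no match
3 → no match
4 → no match
5 → no match
6 → no match
7 → match
8 → no match
9 → no match
10 → no match
Total matched: 1

1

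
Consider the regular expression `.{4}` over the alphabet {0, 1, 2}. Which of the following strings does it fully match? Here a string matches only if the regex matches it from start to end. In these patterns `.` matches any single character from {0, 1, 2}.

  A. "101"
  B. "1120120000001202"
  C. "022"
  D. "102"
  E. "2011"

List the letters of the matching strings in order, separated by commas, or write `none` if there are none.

A. "101" → no match
B → no match
C. "022" → no match
D. "102" → no match
E. "2011" → match

E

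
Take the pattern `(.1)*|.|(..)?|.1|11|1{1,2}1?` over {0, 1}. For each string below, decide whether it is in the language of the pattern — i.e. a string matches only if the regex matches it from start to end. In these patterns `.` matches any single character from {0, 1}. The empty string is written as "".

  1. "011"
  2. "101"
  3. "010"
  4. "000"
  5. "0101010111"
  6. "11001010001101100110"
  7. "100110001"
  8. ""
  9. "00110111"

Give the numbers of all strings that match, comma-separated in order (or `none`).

1. "011" → no match
2. "101" → no match
3. "010" → no match
4. "000" → no match
5. "0101010111" → match
6 → no match
7. "100110001" → no match
8. "" → match
9. "00110111" → no match

5, 8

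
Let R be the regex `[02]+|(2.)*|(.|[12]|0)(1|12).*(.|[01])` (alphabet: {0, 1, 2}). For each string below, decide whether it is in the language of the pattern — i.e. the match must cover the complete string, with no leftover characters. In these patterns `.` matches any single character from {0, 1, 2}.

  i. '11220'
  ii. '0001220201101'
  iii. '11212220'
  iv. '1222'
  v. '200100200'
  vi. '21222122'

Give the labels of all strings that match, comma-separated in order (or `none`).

i, iii, vi

i. '11220' → match
ii → no match
iii. '11212220' → match
iv. '1222' → no match
v. '200100200' → no match
vi. '21222122' → match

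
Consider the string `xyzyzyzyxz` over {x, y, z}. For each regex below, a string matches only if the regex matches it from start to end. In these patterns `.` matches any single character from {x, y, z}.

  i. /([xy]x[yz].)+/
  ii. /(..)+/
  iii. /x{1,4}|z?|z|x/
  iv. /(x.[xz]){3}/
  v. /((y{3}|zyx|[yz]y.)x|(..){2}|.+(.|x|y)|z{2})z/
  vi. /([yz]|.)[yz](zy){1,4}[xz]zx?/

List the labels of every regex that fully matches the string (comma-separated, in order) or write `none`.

ii, v, vi

i → no match
ii → match
iii → no match
iv → no match
v → match
vi → match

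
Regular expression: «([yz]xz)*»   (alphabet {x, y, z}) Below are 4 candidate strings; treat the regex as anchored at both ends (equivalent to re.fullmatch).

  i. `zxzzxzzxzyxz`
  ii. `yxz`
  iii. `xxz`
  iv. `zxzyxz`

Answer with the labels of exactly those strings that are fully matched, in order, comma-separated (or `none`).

i. `zxzzxzzxzyxz` → match
ii. `yxz` → match
iii. `xxz` → no match
iv. `zxzyxz` → match

i, ii, iv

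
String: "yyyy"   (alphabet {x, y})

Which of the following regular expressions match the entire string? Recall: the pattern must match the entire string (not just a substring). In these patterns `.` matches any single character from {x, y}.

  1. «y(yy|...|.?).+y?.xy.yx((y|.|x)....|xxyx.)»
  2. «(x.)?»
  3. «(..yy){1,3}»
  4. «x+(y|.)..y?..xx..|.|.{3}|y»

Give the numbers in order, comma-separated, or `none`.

1 → no match
2 → no match
3 → match
4 → no match

3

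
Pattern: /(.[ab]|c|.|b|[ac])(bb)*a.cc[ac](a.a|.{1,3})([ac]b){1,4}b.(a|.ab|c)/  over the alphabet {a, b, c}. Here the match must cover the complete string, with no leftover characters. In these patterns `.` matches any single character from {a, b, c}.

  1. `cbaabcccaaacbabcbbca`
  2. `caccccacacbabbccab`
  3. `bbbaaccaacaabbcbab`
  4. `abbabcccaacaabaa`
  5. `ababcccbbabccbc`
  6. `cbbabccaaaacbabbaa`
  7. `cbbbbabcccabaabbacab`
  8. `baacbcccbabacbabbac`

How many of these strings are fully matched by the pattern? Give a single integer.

4

1 → no match
2 → match
3 → match
4 → no match
5 → no match
6 → match
7 → match
8 → no match
Total matched: 4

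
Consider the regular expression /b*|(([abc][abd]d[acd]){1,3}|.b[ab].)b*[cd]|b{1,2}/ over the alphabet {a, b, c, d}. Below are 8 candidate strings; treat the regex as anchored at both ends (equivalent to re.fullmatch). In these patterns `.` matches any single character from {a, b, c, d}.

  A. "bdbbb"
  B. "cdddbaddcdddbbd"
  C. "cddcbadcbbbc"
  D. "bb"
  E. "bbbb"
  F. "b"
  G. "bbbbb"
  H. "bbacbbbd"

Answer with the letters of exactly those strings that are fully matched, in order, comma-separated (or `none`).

A → no match
B → match
C → match
D → match
E → match
F → match
G → match
H → match

B, C, D, E, F, G, H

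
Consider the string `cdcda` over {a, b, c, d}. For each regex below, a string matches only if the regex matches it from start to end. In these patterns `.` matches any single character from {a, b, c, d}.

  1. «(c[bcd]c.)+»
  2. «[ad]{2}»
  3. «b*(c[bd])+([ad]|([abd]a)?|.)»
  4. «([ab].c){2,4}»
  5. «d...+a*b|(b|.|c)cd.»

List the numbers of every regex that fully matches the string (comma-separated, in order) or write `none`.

3

1 → no match
2 → no match
3 → match
4 → no match — must end with `c`
5 → no match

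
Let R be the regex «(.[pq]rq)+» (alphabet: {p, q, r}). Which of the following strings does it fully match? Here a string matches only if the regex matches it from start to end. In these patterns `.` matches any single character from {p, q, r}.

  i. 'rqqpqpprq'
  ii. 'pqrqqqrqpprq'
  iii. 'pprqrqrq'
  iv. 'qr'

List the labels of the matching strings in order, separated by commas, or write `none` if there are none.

ii, iii

i. 'rqqpqpprq' → no match
ii. 'pqrqqqrqpprq' → match
iii. 'pprqrqrq' → match
iv. 'qr' → no match — must end with 'rq'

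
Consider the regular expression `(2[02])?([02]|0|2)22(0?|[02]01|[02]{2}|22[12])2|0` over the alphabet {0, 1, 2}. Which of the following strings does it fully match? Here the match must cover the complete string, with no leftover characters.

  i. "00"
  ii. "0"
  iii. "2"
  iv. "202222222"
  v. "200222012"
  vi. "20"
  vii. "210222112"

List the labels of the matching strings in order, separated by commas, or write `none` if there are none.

i → no match
ii → match
iii → no match
iv → match
v → match
vi → no match
vii → no match

ii, iv, v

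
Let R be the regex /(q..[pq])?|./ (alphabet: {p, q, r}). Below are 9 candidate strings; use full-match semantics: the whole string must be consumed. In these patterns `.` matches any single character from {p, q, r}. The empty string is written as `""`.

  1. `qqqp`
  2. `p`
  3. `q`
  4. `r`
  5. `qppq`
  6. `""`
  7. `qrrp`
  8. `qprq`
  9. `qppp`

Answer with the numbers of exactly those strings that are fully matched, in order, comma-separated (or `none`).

1, 2, 3, 4, 5, 6, 7, 8, 9

1 → match
2 → match
3 → match
4 → match
5 → match
6 → match
7 → match
8 → match
9 → match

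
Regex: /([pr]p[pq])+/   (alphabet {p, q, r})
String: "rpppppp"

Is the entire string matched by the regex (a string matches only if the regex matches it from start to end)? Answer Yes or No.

No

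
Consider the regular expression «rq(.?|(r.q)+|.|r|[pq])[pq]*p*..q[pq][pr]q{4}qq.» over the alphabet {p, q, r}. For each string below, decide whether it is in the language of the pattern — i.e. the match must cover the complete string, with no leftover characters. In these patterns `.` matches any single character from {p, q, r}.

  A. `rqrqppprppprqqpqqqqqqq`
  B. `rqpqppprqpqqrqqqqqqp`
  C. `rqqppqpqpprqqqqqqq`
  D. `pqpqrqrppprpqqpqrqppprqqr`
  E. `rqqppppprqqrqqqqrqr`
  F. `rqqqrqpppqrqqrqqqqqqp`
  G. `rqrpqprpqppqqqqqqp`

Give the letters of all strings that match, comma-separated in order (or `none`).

G

A → no match
B → no match
C → no match
D → no match — must start with `rq`
E → no match
F → no match
G → match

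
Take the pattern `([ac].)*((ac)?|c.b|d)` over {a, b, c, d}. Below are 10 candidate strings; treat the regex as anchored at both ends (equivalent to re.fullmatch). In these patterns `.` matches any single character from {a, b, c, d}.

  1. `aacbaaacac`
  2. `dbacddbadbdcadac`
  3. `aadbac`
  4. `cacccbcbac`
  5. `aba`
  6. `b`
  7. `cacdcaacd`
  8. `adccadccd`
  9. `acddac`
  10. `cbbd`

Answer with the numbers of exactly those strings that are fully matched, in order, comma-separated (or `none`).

1 → match
2 → no match
3 → no match
4 → match
5 → no match
6 → no match
7 → match
8 → match
9 → no match
10 → no match

1, 4, 7, 8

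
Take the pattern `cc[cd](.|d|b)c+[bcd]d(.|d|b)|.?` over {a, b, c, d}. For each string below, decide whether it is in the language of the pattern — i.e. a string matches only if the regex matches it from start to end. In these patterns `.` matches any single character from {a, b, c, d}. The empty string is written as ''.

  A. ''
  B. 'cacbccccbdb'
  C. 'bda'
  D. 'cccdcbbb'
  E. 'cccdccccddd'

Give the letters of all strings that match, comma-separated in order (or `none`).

A, E

A → match
B → no match
C → no match
D → no match
E → match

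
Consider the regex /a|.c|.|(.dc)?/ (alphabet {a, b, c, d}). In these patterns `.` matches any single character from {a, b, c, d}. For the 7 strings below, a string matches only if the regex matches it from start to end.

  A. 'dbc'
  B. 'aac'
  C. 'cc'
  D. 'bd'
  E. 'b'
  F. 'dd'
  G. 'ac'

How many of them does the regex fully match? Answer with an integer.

A → no match
B → no match
C → match
D → no match
E → match
F → no match
G → match
Total matched: 3

3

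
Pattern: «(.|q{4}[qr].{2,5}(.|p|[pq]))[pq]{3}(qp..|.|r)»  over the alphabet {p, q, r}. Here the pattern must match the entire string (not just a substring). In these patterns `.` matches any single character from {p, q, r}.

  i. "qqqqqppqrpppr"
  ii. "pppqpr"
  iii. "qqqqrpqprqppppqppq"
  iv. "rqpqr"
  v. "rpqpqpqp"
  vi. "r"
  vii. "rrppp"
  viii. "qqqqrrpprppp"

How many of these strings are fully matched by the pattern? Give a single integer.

4

i → match
ii → no match
iii → match
iv → match
v → match
vi → no match
vii → no match
viii → no match
Total matched: 4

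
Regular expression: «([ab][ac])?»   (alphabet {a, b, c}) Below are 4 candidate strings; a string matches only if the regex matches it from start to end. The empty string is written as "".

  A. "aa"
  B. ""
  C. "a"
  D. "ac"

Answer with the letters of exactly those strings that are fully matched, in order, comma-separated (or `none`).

A, B, D

A → match
B → match
C → no match
D → match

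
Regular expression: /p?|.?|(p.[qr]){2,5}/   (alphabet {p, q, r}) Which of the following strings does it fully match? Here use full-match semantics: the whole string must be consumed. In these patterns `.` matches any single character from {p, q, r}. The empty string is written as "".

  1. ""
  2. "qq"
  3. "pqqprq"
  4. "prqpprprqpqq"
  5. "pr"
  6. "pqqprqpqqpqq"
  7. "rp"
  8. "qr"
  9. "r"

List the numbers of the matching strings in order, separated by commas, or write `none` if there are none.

1 → match
2 → no match
3 → match
4 → match
5 → no match
6 → match
7 → no match
8 → no match
9 → match

1, 3, 4, 6, 9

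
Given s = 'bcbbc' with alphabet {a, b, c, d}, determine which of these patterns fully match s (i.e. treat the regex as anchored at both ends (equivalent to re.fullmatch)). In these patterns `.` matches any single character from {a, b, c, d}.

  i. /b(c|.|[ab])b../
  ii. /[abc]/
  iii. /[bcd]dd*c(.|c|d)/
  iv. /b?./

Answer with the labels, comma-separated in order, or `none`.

i → match
ii → no match
iii → no match
iv → no match

i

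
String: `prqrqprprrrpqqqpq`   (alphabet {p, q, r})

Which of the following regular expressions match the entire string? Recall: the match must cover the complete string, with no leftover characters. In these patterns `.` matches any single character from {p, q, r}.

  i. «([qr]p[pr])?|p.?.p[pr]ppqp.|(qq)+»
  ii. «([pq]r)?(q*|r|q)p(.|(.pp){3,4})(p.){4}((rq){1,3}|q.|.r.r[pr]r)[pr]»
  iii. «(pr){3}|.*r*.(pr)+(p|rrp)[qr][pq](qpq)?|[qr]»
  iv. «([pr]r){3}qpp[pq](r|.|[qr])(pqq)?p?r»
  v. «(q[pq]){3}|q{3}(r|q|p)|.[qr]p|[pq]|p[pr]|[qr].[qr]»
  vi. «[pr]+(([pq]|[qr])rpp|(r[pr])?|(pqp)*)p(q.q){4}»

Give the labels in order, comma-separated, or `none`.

iii

i → no match
ii → no match
iii → match
iv → no match — must end with `r`
v → no match
vi → no match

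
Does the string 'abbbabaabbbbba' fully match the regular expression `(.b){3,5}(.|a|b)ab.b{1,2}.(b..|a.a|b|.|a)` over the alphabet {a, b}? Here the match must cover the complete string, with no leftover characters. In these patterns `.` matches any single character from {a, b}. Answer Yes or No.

Yes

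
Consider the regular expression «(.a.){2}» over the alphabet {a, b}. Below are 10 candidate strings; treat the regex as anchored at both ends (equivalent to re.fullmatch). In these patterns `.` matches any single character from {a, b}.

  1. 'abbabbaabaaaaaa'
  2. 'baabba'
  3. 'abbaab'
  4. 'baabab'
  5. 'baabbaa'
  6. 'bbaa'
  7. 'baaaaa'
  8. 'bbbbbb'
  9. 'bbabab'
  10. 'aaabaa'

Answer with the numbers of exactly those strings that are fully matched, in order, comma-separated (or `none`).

4, 7, 10

1 → no match
2 → no match
3 → no match
4 → match
5 → no match
6 → no match
7 → match
8 → no match
9 → no match
10 → match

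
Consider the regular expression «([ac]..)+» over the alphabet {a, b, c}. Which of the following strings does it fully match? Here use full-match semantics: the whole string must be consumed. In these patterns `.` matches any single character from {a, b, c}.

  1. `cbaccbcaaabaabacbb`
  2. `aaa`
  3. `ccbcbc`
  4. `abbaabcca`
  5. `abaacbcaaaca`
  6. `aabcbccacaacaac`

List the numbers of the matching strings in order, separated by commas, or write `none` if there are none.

1, 2, 3, 4, 5, 6

1 → match
2 → match
3 → match
4 → match
5 → match
6 → match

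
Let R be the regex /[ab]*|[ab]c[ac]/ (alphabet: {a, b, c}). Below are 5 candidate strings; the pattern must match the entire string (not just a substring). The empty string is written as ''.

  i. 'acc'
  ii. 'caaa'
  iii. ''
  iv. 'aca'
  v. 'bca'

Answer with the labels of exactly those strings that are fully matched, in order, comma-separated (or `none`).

i, iii, iv, v

i. 'acc' → match
ii. 'caaa' → no match
iii. '' → match
iv. 'aca' → match
v. 'bca' → match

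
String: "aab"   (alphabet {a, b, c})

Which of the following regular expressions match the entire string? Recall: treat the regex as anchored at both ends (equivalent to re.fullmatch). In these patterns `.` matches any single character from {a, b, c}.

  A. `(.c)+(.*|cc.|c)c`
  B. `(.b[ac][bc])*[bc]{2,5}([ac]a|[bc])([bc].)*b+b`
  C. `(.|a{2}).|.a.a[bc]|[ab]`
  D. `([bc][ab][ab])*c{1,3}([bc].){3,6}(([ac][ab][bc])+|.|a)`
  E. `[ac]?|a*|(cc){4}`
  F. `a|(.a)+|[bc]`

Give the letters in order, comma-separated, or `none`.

A → no match — must end with "c"
B → no match — must end with "bb"
C → match
D → no match
E → no match
F → no match

C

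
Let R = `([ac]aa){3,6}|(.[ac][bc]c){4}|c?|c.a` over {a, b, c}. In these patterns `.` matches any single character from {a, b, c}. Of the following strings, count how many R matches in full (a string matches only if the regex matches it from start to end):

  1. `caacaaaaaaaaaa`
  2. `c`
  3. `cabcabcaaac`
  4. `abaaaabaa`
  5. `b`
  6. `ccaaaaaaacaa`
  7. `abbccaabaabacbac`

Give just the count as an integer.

1

1 → no match
2 → match
3 → no match
4 → no match
5 → no match
6 → no match
7 → no match
Total matched: 1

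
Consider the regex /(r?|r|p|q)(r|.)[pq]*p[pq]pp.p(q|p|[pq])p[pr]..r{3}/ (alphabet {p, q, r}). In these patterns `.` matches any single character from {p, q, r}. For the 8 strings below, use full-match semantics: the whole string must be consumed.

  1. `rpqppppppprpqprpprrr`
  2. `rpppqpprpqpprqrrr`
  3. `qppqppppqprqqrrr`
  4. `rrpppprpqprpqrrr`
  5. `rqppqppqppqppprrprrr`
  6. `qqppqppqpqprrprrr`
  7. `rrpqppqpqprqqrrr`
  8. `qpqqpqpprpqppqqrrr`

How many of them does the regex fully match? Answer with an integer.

1 → match
2 → match
3 → match
4 → match
5 → match
6 → match
7 → match
8 → match
Total matched: 8

8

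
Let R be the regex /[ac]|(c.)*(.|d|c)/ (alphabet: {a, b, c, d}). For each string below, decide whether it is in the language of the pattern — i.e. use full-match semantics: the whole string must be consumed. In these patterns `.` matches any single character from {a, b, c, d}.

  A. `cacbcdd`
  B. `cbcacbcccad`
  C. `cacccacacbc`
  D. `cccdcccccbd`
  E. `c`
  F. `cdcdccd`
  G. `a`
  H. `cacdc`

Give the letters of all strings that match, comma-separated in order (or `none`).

A, B, C, D, E, F, G, H

A → match
B → match
C → match
D → match
E → match
F → match
G → match
H → match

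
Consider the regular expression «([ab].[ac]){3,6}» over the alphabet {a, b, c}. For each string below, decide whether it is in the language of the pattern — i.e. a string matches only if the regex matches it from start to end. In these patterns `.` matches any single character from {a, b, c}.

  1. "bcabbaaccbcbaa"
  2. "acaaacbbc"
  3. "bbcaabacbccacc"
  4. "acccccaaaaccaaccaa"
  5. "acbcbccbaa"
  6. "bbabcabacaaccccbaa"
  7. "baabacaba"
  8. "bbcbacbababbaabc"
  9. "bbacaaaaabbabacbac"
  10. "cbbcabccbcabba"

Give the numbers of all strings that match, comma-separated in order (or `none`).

2, 7

1 → no match
2 → match
3 → no match
4 → no match
5 → no match
6 → no match
7 → match
8 → no match
9 → no match
10 → no match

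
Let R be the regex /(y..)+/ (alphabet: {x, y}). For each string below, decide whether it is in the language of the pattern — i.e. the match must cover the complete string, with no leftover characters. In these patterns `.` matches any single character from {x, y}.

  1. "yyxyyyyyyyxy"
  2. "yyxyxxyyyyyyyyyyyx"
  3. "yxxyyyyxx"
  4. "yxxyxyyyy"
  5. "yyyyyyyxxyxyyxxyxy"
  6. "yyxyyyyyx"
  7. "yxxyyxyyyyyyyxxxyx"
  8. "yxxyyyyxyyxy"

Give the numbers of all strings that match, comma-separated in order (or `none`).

1, 2, 3, 4, 5, 6, 8

1 → match
2 → match
3 → match
4 → match
5 → match
6 → match
7 → no match
8 → match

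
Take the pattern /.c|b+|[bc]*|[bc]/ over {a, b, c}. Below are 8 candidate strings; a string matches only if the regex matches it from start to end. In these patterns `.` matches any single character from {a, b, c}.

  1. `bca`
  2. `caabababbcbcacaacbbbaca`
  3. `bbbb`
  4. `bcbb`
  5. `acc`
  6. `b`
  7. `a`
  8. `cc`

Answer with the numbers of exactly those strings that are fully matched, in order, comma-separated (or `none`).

3, 4, 6, 8

1 → no match
2 → no match
3 → match
4 → match
5 → no match
6 → match
7 → no match
8 → match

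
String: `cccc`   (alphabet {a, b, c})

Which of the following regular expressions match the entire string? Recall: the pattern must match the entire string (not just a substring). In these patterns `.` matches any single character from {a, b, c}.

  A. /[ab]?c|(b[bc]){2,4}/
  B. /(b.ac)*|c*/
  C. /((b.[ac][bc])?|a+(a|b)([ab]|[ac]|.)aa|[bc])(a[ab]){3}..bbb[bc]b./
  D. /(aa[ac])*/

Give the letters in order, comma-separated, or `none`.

A → no match
B → match
C → no match
D → no match

B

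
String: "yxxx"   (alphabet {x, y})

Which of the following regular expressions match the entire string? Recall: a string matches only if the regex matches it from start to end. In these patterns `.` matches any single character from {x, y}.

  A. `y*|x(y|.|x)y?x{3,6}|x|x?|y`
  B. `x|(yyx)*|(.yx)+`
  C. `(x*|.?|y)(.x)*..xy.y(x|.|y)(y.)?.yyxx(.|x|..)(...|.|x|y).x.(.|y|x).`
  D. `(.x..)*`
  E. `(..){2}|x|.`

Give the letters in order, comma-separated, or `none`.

A → no match
B → no match
C → no match
D → match
E → match

D, E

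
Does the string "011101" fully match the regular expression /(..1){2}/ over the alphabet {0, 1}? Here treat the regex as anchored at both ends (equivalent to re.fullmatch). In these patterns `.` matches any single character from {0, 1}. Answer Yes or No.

Yes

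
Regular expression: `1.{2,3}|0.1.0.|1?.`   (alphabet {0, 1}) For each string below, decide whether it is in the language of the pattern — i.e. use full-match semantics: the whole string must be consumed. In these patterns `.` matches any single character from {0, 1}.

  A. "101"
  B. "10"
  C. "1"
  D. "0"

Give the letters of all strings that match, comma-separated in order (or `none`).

A, B, C, D

A → match
B → match
C → match
D → match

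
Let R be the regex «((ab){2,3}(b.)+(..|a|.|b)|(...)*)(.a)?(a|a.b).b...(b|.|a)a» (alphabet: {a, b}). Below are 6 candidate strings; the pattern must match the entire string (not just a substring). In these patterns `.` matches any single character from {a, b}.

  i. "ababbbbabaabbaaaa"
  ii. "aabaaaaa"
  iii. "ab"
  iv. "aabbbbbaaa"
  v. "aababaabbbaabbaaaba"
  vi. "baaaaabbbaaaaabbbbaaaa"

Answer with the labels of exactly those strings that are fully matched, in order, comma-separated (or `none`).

i → match
ii → match
iii → no match — must end with "a"
iv → match
v → match
vi → match

i, ii, iv, v, vi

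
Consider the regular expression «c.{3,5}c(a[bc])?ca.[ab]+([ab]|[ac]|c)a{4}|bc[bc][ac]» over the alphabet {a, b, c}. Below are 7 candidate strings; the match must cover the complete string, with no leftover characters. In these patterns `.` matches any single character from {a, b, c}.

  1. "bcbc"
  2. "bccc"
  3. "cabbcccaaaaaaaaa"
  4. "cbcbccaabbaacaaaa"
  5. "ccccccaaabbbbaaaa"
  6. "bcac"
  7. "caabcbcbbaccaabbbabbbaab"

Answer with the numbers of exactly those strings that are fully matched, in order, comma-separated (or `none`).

1, 2, 3, 4, 5

1 → match
2 → match
3 → match
4 → match
5 → match
6 → no match
7 → no match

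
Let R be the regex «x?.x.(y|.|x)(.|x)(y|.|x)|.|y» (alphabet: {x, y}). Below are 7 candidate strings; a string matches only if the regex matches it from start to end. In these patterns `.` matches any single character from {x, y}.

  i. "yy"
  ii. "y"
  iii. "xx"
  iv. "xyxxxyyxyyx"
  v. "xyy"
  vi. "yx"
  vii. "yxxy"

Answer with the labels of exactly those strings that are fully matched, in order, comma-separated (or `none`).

i → no match
ii → match
iii → no match
iv → no match
v → no match
vi → no match
vii → no match

ii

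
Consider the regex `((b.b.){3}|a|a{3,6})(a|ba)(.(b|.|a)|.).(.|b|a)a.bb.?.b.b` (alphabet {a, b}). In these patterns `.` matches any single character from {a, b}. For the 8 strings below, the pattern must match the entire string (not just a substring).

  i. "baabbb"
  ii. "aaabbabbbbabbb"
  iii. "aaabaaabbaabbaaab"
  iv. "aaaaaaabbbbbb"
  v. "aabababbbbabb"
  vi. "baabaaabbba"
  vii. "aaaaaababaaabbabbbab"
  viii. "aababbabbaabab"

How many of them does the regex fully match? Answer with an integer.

i. "baabbb" → no match
ii → match
iii → no match
iv → match
v → no match
vi. "baabaaabbba" → no match — must end with "b"
vii → no match
viii → no match
Total matched: 2

2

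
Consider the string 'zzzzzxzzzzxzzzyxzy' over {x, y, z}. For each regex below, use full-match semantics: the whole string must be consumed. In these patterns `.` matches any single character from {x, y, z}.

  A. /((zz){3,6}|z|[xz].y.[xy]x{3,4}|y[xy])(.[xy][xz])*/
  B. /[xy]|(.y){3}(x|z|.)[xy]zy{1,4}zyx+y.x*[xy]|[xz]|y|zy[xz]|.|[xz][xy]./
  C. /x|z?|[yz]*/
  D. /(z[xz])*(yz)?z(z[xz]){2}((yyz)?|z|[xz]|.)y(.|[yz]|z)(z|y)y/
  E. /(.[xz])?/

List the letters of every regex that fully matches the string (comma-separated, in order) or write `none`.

D

A → no match
B → no match
C → no match
D → match
E → no match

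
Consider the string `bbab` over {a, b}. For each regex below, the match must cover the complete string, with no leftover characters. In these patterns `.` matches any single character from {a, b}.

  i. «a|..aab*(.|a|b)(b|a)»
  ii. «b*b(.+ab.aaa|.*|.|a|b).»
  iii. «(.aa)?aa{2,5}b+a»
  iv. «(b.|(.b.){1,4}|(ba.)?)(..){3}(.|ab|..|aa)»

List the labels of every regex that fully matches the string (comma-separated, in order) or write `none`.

i → no match
ii → match
iii → no match — must end with `ba`
iv → no match

ii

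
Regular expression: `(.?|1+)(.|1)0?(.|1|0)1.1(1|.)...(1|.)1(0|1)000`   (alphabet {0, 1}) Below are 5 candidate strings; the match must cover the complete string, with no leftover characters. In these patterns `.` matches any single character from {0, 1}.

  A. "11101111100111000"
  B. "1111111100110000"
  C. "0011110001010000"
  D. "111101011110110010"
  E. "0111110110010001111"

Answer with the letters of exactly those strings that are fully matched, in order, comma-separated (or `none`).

A → match
B → match
C → match
D → no match — must end with "000"
E → no match — must end with "000"

A, B, C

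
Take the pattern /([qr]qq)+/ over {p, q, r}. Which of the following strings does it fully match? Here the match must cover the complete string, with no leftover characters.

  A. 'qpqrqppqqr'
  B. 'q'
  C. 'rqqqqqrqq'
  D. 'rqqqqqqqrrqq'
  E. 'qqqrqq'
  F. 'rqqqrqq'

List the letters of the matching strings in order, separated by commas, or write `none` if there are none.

A → no match — must end with 'qq'
B → no match — must end with 'qq'
C → match
D → no match
E → match
F → no match

C, E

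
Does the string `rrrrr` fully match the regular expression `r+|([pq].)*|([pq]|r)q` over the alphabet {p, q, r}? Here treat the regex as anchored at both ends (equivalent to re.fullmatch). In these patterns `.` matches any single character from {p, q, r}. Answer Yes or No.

Yes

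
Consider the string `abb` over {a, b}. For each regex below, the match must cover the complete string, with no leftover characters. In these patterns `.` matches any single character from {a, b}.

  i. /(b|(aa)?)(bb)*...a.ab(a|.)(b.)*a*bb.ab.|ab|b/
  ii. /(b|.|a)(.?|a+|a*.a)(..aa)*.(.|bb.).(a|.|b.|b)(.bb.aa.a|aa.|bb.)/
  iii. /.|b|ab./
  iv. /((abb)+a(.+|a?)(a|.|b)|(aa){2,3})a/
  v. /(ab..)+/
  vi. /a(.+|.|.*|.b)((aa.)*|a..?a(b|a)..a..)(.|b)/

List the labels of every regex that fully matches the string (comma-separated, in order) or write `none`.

i → no match
ii → no match
iii → match
iv → no match — must end with `a`
v → no match
vi → match

iii, vi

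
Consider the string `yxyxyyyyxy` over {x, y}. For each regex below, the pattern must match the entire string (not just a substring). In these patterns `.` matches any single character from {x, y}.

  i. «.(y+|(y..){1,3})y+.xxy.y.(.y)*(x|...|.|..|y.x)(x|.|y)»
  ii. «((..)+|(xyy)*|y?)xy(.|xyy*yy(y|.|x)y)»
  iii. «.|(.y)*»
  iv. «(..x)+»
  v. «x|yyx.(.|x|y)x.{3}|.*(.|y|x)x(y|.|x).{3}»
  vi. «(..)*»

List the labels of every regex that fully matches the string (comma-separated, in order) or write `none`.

ii, vi

i → no match
ii → match
iii → no match
iv → no match — must end with `x`
v → no match
vi → match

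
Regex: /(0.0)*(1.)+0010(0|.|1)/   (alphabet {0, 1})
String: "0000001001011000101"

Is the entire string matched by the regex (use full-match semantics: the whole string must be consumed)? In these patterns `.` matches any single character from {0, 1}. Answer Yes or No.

No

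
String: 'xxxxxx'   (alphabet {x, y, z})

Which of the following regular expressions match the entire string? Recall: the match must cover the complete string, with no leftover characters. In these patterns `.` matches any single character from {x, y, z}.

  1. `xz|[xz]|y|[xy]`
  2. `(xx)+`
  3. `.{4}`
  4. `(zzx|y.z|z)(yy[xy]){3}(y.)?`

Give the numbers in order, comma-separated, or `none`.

1 → no match
2 → match
3 → no match
4 → no match

2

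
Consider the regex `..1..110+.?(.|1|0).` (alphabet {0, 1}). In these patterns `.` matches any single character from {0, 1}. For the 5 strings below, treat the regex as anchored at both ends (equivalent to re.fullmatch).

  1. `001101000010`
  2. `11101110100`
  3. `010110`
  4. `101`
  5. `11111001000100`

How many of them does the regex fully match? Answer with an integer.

1

1 → no match
2 → match
3 → no match
4 → no match
5 → no match
Total matched: 1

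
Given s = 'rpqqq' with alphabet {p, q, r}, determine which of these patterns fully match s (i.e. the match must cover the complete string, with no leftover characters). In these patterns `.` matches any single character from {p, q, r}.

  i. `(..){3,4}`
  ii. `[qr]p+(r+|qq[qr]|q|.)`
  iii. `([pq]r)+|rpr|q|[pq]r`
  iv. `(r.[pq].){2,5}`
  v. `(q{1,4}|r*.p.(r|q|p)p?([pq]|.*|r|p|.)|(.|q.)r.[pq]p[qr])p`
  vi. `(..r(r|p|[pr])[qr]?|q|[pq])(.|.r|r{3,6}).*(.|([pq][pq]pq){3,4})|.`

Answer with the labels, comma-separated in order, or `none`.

ii

i → no match
ii → match
iii → no match
iv → no match
v → no match — must end with 'p'
vi → no match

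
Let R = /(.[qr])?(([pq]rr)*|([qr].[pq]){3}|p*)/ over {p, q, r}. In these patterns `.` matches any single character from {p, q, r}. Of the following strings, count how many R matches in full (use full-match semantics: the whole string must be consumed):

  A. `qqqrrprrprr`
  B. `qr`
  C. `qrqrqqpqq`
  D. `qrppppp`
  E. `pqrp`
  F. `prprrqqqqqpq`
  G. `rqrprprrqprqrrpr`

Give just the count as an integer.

A. `qqqrrprrprr` → match
B. `qr` → match
C. `qrqrqqpqq` → no match
D. `qrppppp` → match
E. `pqrp` → no match
F. `prprrqqqqqpq` → no match
G → no match
Total matched: 3

3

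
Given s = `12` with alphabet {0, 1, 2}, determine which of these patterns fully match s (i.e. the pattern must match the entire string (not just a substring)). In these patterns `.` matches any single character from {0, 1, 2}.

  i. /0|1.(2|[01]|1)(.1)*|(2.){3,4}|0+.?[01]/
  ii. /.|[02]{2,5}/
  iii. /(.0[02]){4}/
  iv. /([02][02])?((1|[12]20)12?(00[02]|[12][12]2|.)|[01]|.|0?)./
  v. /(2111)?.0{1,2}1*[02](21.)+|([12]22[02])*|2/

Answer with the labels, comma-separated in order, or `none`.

iv

i → no match
ii → no match
iii → no match
iv → match
v → no match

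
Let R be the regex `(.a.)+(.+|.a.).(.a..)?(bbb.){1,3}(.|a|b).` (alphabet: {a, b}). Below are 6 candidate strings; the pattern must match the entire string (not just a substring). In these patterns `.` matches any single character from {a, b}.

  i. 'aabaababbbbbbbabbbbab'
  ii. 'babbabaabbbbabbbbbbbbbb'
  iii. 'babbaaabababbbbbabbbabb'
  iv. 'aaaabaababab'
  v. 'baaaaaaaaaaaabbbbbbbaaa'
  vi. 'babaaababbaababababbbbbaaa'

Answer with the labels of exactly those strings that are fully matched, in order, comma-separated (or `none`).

i → match
ii → match
iii → match
iv. 'aaaabaababab' → no match
v → match
vi → match

i, ii, iii, v, vi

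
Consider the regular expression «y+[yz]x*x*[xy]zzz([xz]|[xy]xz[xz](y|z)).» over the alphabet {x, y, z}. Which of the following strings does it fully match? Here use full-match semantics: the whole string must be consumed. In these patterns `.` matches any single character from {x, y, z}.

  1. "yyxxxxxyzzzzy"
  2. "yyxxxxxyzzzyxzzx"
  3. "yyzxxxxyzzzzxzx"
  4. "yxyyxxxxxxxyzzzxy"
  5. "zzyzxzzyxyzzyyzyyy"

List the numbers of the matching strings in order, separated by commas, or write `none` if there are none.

1

1 → match
2 → no match
3 → no match
4 → no match
5 → no match — must start with "y"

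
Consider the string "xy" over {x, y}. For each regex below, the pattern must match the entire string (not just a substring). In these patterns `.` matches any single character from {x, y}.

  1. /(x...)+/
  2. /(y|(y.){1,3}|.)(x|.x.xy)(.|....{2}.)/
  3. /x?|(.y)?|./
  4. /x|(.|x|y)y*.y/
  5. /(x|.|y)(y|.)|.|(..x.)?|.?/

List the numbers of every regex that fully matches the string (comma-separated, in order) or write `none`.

1 → no match
2 → no match
3 → match
4 → no match
5 → match

3, 5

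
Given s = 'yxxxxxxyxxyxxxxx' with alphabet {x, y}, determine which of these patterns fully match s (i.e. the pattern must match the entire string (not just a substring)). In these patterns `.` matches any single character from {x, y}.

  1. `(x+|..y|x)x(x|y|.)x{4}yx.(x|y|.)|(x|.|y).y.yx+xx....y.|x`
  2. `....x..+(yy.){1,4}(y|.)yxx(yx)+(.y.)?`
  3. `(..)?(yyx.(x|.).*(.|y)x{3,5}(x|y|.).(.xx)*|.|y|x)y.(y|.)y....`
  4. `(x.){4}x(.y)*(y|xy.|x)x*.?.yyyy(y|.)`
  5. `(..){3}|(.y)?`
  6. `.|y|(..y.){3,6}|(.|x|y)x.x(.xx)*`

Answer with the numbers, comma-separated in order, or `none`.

1 → no match
2 → no match
3 → no match
4 → no match — must start with 'x'
5 → no match
6 → match

6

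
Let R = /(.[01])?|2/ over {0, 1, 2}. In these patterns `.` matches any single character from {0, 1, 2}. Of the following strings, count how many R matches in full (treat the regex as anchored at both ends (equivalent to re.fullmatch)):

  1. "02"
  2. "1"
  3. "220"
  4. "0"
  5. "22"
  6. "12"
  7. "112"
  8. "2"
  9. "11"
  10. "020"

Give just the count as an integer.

1 → no match
2 → no match
3 → no match
4 → no match
5 → no match
6 → no match
7 → no match
8 → match
9 → match
10 → no match
Total matched: 2

2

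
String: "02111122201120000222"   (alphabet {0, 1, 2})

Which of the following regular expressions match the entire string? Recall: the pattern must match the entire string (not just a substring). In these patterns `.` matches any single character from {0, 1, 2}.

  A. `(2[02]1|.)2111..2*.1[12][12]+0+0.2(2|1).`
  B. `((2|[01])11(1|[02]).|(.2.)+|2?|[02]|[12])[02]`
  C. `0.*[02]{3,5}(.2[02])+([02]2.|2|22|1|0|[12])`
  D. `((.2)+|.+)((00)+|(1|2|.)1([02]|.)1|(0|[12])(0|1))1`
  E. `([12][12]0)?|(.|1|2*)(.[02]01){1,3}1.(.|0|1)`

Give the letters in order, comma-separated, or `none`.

A → match
B → no match
C → match
D → no match — must end with "1"
E → no match

A, C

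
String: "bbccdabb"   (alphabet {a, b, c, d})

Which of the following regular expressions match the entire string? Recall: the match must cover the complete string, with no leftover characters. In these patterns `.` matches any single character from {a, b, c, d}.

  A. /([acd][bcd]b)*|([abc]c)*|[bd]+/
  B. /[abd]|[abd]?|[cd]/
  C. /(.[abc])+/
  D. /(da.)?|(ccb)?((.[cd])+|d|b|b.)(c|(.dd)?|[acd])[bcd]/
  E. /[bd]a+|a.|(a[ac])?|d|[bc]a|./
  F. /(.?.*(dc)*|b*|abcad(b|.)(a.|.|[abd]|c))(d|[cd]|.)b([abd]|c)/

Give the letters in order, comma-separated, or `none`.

A → no match
B → no match
C → match
D → no match
E → no match
F → match

C, F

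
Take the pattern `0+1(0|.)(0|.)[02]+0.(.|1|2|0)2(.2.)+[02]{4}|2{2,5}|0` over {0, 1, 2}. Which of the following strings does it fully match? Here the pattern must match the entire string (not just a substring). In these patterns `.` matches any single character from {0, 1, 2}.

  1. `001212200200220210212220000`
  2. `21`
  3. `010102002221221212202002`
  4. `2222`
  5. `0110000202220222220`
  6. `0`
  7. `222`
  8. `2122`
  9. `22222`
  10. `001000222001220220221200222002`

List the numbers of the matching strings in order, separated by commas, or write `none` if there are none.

1, 3, 4, 5, 6, 7, 9, 10

1 → match
2 → no match
3 → match
4 → match
5 → match
6 → match
7 → match
8 → no match
9 → match
10 → match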